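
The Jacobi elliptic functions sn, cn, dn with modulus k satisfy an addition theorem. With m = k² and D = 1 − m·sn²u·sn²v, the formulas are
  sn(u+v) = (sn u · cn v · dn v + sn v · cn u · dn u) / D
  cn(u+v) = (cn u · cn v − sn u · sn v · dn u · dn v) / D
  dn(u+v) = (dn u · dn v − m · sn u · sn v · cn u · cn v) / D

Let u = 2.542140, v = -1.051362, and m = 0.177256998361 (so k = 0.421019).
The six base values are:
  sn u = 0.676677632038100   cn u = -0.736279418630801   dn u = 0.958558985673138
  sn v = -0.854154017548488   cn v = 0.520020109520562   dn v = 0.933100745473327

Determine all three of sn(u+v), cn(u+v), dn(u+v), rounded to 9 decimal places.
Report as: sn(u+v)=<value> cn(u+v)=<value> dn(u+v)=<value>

m = k² = 0.177256998361
D = 1 − m·sn²u·sn²v = 0.9407839535518832
sn(u+v) = (sn u·cn v·dn v + sn v·cn u·dn u)/D = 0.9311790011715749/0.9407839535518832 = 0.9897904802223239
cn(u+v) = (cn u·cn v − sn u·sn v·dn u·dn v)/D = 0.1340899512932269/0.9407839535518832 = 0.1425300152994499
dn(u+v) = (dn u·dn v − m·sn u·sn v·cn u·cn v)/D = 0.8552051851076713/0.9407839535518832 = 0.9090346214759367

sn(u+v)=0.989790480 cn(u+v)=0.142530015 dn(u+v)=0.909034621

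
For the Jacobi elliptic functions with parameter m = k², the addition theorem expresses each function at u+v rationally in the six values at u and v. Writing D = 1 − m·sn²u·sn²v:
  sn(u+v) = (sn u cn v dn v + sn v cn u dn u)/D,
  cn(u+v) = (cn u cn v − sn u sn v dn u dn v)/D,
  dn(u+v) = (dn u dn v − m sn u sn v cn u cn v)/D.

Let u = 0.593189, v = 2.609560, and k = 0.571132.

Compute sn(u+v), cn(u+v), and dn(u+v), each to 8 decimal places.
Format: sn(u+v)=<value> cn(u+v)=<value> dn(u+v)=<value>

sn u = 0.5502447549493086, cn u = 0.8350034189455606, dn u = 0.9493361637880925
sn v = 0.7317089654734479, cn v = -0.6816171871701715, dn v = 0.9084919262188791
m = k² = 0.326191761424
D = 1 − m·sn²u·sn²v = 0.9471236384332091
sn(u+v) = (sn u·cn v·dn v + sn v·cn u·dn u)/D = 0.2392893189554719/0.9471236384332091 = 0.2526484497328345
cn(u+v) = (cn u·cn v − sn u·sn v·dn u·dn v)/D = -0.9163971891667862/0.9471236384332091 = -0.967558143393768
dn(u+v) = (dn u·dn v − m·sn u·sn v·cn u·cn v)/D = 0.9372116351480561/0.9471236384332091 = 0.9895346258049794

sn(u+v)=0.25264845 cn(u+v)=-0.96755814 dn(u+v)=0.98953463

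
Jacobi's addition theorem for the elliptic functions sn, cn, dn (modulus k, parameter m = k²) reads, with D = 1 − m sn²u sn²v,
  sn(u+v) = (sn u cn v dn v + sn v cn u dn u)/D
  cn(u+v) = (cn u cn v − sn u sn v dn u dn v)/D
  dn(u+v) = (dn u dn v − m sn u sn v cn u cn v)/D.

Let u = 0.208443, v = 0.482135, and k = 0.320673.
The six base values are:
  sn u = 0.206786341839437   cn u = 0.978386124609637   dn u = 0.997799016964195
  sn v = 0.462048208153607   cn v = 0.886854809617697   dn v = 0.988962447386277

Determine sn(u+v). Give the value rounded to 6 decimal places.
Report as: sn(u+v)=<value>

m = k² = 0.102831172929
D = 1 − m·sn²u·sn²v = 0.9990612648691208
sn(u+v) = (sn u·cn v·dn v + sn v·cn u·dn u)/D = 0.6324318669327443/0.9990612648691208 = 0.6330261107816989

sn(u+v)=0.633026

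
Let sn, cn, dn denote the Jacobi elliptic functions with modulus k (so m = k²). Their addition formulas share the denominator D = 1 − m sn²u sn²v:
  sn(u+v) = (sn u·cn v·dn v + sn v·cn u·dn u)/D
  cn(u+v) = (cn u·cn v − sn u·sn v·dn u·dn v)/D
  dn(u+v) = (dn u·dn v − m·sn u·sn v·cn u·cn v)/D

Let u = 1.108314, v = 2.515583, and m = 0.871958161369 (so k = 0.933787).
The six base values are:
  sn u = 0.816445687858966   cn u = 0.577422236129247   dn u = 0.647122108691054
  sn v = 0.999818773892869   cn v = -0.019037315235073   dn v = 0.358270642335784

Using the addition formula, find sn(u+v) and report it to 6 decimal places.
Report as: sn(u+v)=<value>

m = k² = 0.871958161369
D = 1 − m·sn²u·sn²v = 0.4189776736466926
sn(u+v) = (sn u·cn v·dn v + sn v·cn u·dn u)/D = 0.3680264006898268/0.4189776736466926 = 0.8783914366763347

sn(u+v)=0.878391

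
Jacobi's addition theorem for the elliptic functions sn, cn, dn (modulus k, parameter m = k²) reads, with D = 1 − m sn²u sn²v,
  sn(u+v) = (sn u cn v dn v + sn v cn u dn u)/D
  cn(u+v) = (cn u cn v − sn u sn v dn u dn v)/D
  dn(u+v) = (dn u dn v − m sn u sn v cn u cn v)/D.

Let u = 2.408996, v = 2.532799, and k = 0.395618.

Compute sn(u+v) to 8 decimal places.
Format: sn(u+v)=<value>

sn u = 0.7533016658799956, cn u = -0.6576751479130281, dn u = 0.9545597201508726
sn v = 0.6700623356459571, cn v = -0.7423048338443477, dn v = 0.964224024770005
m = k² = 0.156513601924
D = 1 − m·sn²u·sn²v = 0.9601231949121504
sn(u+v) = (sn u·cn v·dn v + sn v·cn u·dn u)/D = -0.9598328482852206/0.9601231949121504 = -0.9996975944040635

sn(u+v)=-0.99969759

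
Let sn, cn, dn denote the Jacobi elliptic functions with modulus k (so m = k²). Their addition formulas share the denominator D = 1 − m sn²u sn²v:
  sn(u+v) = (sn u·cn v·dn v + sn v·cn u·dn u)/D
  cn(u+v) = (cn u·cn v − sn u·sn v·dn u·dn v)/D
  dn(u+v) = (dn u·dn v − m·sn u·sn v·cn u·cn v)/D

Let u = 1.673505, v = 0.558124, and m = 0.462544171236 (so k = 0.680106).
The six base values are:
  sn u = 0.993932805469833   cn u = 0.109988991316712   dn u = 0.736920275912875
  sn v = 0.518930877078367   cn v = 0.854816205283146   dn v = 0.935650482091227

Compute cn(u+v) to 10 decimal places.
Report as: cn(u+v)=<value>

m = k² = 0.462544171236
D = 1 − m·sn²u·sn²v = 0.8769486769057954
cn(u+v) = (cn u·cn v − sn u·sn v·dn u·dn v)/D = -0.2616115108671811/0.8769486769057954 = -0.2983202070504797

cn(u+v)=-0.2983202071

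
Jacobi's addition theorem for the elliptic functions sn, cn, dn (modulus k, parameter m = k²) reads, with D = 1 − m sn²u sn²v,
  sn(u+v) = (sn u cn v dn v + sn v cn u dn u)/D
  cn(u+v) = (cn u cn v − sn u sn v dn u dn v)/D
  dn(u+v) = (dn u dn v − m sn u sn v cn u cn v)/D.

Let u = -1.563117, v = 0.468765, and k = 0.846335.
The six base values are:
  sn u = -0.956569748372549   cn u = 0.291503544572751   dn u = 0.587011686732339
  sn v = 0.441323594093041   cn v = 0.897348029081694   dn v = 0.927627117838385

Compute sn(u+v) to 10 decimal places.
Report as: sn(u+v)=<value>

sn(u+v)=-0.8262028672

m = k² = 0.716282932225
D = 1 − m·sn²u·sn²v = 0.8723466607683326
sn(u+v) = (sn u·cn v·dn v + sn v·cn u·dn u)/D = -0.7207353122866315/0.8723466607683326 = -0.826202867162732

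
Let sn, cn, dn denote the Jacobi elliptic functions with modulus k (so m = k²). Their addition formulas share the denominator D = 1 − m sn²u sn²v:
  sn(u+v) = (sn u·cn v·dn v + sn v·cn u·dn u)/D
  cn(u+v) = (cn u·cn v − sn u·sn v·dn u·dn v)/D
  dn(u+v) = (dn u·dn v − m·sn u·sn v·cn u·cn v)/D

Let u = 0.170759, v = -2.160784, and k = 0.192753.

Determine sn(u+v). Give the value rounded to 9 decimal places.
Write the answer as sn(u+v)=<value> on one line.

sn u = 0.1699001537231839, cn u = 0.9854612817177743, dn u = 0.9994636153631699
sn v = -0.8443825235890042, cn v = -0.5357407524703201, dn v = 0.9866661405105083
m = k² = 0.037153719009
D = 1 − m·sn²u·sn²v = 0.9992353401137031
sn(u+v) = (sn u·cn v·dn v + sn v·cn u·dn u)/D = -0.9214687107549782/0.9992353401137031 = -0.9221738601139989

sn(u+v)=-0.922173860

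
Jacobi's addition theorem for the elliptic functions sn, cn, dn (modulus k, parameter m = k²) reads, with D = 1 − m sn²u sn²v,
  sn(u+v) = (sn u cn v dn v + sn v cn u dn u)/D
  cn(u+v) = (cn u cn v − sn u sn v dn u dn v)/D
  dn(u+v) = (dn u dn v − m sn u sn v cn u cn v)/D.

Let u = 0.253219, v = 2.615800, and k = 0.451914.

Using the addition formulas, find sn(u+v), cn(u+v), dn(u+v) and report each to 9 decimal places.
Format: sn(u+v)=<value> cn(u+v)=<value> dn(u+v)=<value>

sn u = 0.2499936851183327, cn u = 0.968247467025324, dn u = 0.993597757325342
sn v = 0.6417992357337232, cn v = -0.7668727019601159, dn v = 0.9570151116139054
m = k² = 0.204226263396
D = 1 − m·sn²u·sn²v = 0.9947426358482096
sn(u+v) = (sn u·cn v·dn v + sn v·cn u·dn u)/D = 0.433969443026229/0.9947426358482096 = 0.4362630366760006
cn(u+v) = (cn u·cn v − sn u·sn v·dn u·dn v)/D = -0.8950885062907178/0.9947426358482096 = -0.8998191834086638
dn(u+v) = (dn u·dn v − m·sn u·sn v·cn u·cn v)/D = 0.9752184812138668/0.9947426358482096 = 0.9803726572776337

sn(u+v)=0.436263037 cn(u+v)=-0.899819183 dn(u+v)=0.980372657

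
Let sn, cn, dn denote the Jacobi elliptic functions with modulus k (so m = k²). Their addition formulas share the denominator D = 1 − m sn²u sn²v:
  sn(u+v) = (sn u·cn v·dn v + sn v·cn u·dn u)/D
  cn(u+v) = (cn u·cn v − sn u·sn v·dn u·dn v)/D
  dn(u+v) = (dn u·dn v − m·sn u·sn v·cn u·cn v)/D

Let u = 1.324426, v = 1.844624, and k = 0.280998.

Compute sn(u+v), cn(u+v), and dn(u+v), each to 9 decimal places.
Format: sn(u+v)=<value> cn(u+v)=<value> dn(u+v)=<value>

sn(u+v)=0.037463311 cn(u+v)=-0.999298004 dn(u+v)=0.999944588

sn u = 0.9643366794085078, cn u = 0.2646786140725632, dn u = 0.9625859129707755
sn v = 0.9732513698872552, cn v = -0.2297428366948167, dn v = 0.9618772094661693
m = k² = 0.078959876004
D = 1 − m·sn²u·sn²v = 0.9304473187410596
sn(u+v) = (sn u·cn v·dn v + sn v·cn u·dn u)/D = 0.03485763771656651/0.9304473187410596 = 0.03746331147875259
cn(u+v) = (cn u·cn v − sn u·sn v·dn u·dn v)/D = -0.9297941482098323/0.9304473187410596 = -0.9992980037471535
dn(u+v) = (dn u·dn v − m·sn u·sn v·cn u·cn v)/D = 0.9303957611509298/0.9304473187410596 = 0.99994458838336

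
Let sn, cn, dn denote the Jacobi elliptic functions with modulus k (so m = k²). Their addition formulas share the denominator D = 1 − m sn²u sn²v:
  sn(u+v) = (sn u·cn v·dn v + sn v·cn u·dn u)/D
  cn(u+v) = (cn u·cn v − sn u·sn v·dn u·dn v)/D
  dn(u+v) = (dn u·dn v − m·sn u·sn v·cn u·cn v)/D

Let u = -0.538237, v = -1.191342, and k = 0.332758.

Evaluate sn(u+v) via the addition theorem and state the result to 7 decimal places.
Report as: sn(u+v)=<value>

sn(u+v)=-0.9943888

sn u = -0.5102925700500716, cn u = 0.8600008679947322, dn u = 0.9854778656317554
sn v = -0.9199254151192681, cn v = 0.3920933952741901, dn v = 0.9519953319573021
m = k² = 0.110727886564
D = 1 − m·sn²u·sn²v = 0.9755993870795068
sn(u+v) = (sn u·cn v·dn v + sn v·cn u·dn u)/D = -0.9701251224335032/0.9755993870795068 = -0.9943888191008493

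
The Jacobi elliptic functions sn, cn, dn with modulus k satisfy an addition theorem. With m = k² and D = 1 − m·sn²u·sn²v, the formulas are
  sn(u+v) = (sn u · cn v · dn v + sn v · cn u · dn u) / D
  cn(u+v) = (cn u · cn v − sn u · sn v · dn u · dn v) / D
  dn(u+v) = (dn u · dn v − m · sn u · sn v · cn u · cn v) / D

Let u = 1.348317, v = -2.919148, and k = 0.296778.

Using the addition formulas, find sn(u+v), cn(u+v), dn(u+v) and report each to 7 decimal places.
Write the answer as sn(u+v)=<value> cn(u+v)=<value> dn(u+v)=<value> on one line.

sn u = 0.969535375619183, cn u = 0.2449513327642244, dn u = 0.9577095339190471
sn v = -0.2906452410097922, cn v = -0.9568308857255601, dn v = 0.996272909598003
m = k² = 0.088077181284
D = 1 − m·sn²u·sn²v = 0.99300613637162
sn(u+v) = (sn u·cn v·dn v + sn v·cn u·dn u)/D = -0.9924069540612669/0.99300613637162 = -0.999396597575376
cn(u+v) = (cn u·cn v − sn u·sn v·dn u·dn v)/D = 0.03449093217834048/0.99300613637162 = 0.03473385603070703
dn(u+v) = (dn u·dn v − m·sn u·sn v·cn u·cn v)/D = 0.9483229806994238/0.99300613637162 = 0.9550021353992176

sn(u+v)=-0.9993966 cn(u+v)=0.0347339 dn(u+v)=0.9550021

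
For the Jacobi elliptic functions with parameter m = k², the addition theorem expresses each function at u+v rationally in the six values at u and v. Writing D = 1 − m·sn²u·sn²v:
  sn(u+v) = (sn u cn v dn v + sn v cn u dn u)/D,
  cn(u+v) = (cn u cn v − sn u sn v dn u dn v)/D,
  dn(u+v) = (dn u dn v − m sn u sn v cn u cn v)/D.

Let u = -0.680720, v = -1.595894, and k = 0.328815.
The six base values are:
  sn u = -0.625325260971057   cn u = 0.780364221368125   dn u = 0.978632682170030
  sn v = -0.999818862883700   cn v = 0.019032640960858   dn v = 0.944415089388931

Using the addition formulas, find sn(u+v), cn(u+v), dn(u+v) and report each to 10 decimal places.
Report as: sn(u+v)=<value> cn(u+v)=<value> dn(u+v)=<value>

m = k² = 0.108119304225
D = 1 − m·sn²u·sn²v = 0.9577372414807287
sn(u+v) = (sn u·cn v·dn v + sn v·cn u·dn u)/D = -0.7747916407293412/0.9577372414807287 = -0.8089814274439816
cn(u+v) = (cn u·cn v − sn u·sn v·dn u·dn v)/D = -0.5629907078940567/0.9577372414807287 = -0.5878342028588485
dn(u+v) = (dn u·dn v − m·sn u·sn v·cn u·cn v)/D = 0.9232314876547245/0.9577372414807287 = 0.9639715860138675

sn(u+v)=-0.8089814274 cn(u+v)=-0.5878342029 dn(u+v)=0.9639715860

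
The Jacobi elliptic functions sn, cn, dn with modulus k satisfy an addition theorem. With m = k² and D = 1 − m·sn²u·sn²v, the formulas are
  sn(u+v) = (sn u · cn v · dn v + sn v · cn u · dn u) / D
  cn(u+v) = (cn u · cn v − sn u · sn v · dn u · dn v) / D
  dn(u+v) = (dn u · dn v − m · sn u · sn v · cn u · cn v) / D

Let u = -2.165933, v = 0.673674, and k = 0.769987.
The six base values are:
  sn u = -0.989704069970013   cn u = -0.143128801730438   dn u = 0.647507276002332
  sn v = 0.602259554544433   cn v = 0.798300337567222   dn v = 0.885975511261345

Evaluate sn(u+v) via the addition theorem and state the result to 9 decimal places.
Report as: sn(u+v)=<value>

m = k² = 0.592879980169
D = 1 − m·sn²u·sn²v = 0.7893580360352257
sn(u+v) = (sn u·cn v·dn v + sn v·cn u·dn u)/D = -0.7558080733580574/0.7893580360352257 = -0.9574971544653141

sn(u+v)=-0.957497154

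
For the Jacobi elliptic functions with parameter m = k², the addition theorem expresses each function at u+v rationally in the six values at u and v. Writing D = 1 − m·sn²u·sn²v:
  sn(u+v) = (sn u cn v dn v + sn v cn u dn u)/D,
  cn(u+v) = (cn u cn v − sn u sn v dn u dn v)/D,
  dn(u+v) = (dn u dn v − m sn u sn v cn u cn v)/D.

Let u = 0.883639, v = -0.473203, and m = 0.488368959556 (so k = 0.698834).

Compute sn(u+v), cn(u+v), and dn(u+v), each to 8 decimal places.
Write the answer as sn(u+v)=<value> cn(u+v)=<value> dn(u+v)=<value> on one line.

sn(u+v)=0.39403173 cn(u+v)=0.91909684 dn(u+v)=0.96134039

sn u = 0.7419736537109965, cn u = 0.6704290396445803, dn u = 0.8550676733506463
sn v = -0.4484168114327185, cn v = 0.893824570720963, dn v = 0.9496314673271819
m = k² = 0.488368959556
D = 1 − m·sn²u·sn²v = 0.9459384125607746
sn(u+v) = (sn u·cn v·dn v + sn v·cn u·dn u)/D = 0.3727297522028497/0.9459384125607746 = 0.3940317332011323
cn(u+v) = (cn u·cn v − sn u·sn v·dn u·dn v)/D = 0.8694090016676849/0.9459384125607746 = 0.9190968356111948
dn(u+v) = (dn u·dn v − m·sn u·sn v·cn u·cn v)/D = 0.9093688015709308/0.9459384125607746 = 0.9613403890736974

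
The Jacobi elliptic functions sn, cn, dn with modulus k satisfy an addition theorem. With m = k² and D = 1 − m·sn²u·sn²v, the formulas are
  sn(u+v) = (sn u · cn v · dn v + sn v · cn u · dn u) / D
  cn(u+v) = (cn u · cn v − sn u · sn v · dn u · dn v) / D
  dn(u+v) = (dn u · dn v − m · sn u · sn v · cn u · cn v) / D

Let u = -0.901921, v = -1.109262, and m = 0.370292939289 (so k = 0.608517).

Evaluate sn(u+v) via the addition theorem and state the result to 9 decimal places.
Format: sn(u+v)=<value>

sn u = -0.7602457070309157, cn u = 0.6496356401407354, dn u = 0.8865554020318033
sn v = -0.8642699380459598, cn v = 0.5030283035675357, dn v = 0.8505322161911868
m = k² = 0.370292939289
D = 1 − m·sn²u·sn²v = 0.8401354394193445
sn(u+v) = (sn u·cn v·dn v + sn v·cn u·dn u)/D = -0.8230307624729978/0.8401354394193445 = -0.9796405720508963

sn(u+v)=-0.979640572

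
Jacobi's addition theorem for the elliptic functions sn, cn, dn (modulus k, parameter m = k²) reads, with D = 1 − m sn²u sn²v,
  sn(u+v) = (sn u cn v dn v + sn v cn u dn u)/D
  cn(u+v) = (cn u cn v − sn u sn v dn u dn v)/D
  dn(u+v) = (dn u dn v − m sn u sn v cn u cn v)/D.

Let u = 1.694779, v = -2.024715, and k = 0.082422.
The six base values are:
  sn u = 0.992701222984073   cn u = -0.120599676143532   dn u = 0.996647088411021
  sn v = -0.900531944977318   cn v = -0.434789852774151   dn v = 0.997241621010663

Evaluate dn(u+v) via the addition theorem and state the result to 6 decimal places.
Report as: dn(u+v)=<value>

m = k² = 0.006793386084
D = 1 − m·sn²u·sn²v = 0.9945709772966952
dn(u+v) = (dn u·dn v − m·sn u·sn v·cn u·cn v)/D = 0.9942163994184379/0.9945709772966952 = 0.9996434866024131

dn(u+v)=0.999643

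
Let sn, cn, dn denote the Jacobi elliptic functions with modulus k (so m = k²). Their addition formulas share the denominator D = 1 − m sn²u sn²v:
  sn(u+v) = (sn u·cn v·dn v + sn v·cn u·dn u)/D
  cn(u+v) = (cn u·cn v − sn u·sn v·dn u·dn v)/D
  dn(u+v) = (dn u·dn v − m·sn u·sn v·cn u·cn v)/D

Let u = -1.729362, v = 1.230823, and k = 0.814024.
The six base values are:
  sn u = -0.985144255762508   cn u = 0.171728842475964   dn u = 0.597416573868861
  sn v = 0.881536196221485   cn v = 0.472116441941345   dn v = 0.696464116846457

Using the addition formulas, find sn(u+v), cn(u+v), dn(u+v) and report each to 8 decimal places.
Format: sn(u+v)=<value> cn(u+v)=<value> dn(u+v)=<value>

m = k² = 0.662635072576
D = 1 − m·sn²u·sn²v = 0.5002481893783779
sn(u+v) = (sn u·cn v·dn v + sn v·cn u·dn u)/D = -0.2334873895331037/0.5002481893783779 = -0.4667430977076428
cn(u+v) = (cn u·cn v − sn u·sn v·dn u·dn v)/D = 0.4424159693154872/0.5002481893783779 = 0.8843929447605707
dn(u+v) = (dn u·dn v − m·sn u·sn v·cn u·cn v)/D = 0.4627351273693137/0.5002481893783779 = 0.9250110988793804

sn(u+v)=-0.46674310 cn(u+v)=0.88439294 dn(u+v)=0.92501110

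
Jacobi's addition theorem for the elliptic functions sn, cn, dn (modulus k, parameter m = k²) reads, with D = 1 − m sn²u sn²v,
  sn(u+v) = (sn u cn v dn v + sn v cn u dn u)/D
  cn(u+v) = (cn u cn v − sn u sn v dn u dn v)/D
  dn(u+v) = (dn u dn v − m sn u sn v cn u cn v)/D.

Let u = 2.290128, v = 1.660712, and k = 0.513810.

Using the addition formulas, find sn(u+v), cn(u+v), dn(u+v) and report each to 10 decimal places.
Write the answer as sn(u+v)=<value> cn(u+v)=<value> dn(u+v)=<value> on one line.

sn u = 0.8680372061318296, cn u = -0.4964991528400099, dn u = 0.895029872318418
sn v = 0.9996064248712225, cn v = 0.02805343751081242, dn v = 0.8580250877670169
m = k² = 0.2640007161
D = 1 − m·sn²u·sn²v = 0.801235022660833
sn(u+v) = (sn u·cn v·dn v + sn v·cn u·dn u)/D = -0.4233125401031484/0.801235022660833 = -0.5283250583547429
cn(u+v) = (cn u·cn v − sn u·sn v·dn u·dn v)/D = -0.6802823347182595/0.801235022660833 = -0.8490421854739949
dn(u+v) = (dn u·dn v − m·sn u·sn v·cn u·cn v)/D = 0.7711487194265257/0.801235022660833 = 0.9624500896947899

sn(u+v)=-0.5283250584 cn(u+v)=-0.8490421855 dn(u+v)=0.9624500897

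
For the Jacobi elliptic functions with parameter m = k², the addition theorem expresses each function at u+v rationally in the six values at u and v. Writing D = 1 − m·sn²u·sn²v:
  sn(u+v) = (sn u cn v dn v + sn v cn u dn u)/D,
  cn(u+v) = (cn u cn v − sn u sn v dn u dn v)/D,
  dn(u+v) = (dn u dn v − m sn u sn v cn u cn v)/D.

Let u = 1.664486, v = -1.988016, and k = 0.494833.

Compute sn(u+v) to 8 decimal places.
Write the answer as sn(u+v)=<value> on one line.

sn(u+v)=-0.31663346

sn u = 0.9998709119795318, cn u = 0.0160673388343989, dn u = 0.8690244616454206
sn v = -0.9648118353962918, cn v = -0.2629412905559694, dn v = 0.8786748214469942
m = k² = 0.244859697889
D = 1 − m·sn²u·sn²v = 0.7721282842558497
sn(u+v) = (sn u·cn v·dn v + sn v·cn u·dn u)/D = -0.2444816483363604/0.7721282842558497 = -0.3166334575762669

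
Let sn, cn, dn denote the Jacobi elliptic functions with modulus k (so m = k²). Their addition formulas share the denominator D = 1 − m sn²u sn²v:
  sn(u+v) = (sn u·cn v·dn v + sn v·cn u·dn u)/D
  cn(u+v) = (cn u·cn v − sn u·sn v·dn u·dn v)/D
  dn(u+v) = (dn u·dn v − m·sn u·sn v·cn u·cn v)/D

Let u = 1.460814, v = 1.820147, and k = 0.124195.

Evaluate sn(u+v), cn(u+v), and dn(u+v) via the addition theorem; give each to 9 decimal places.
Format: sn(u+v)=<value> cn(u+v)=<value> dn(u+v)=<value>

sn(u+v)=-0.126800269 cn(u+v)=-0.991928270 dn(u+v)=0.999875993

sn u = 0.9933720716000778, cn u = 0.1149431484037644, dn u = 0.9923605131207885
sn v = 0.9710057976568187, cn v = -0.2390559367948123, dn v = 0.9927019046406283
m = k² = 0.015424398025
D = 1 − m·sn²u·sn²v = 0.9856492115924491
sn(u+v) = (sn u·cn v·dn v + sn v·cn u·dn u)/D = -0.1249805847450415/0.9856492115924491 = -0.1268002685693001
cn(u+v) = (cn u·cn v − sn u·sn v·dn u·dn v)/D = -0.9776933168174998/0.9856492115924491 = -0.9919282695289783
dn(u+v) = (dn u·dn v − m·sn u·sn v·cn u·cn v)/D = 0.9855269843870419/0.9856492115924491 = 0.9998759931992339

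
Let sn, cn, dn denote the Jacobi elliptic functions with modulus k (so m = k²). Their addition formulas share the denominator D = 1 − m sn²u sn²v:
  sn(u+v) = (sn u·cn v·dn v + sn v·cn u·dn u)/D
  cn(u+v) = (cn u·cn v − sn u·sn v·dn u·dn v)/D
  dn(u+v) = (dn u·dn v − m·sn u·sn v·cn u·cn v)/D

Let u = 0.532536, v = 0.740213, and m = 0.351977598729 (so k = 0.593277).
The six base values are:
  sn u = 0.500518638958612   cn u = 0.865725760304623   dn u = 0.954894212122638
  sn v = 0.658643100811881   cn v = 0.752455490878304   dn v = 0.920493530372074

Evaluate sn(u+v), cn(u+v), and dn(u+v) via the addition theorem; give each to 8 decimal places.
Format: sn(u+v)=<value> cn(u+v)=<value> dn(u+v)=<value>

m = k² = 0.351977598729
D = 1 − m·sn²u·sn²v = 0.9617478519484229
sn(u+v) = (sn u·cn v·dn v + sn v·cn u·dn u)/D = 0.8911592157907978/0.9617478519484229 = 0.9266038015945465
cn(u+v) = (cn u·cn v − sn u·sn v·dn u·dn v)/D = 0.3616547840669828/0.9617478519484229 = 0.3760390868919536
dn(u+v) = (dn u·dn v − m·sn u·sn v·cn u·cn v)/D = 0.8033870360979567/0.9617478519484229 = 0.8353406087368533

sn(u+v)=0.92660380 cn(u+v)=0.37603909 dn(u+v)=0.83534061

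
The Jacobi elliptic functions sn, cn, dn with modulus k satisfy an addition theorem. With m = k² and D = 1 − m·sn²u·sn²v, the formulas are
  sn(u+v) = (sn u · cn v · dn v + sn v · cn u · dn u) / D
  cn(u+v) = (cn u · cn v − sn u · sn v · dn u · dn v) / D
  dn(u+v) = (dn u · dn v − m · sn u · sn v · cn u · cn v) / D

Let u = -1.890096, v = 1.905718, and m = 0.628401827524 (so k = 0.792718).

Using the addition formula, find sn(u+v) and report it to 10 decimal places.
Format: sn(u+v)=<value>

sn(u+v)=0.0156209654

sn u = -0.9984455133148526, cn u = 0.05573649559705504, dn u = 0.611187645928244
sn v = 0.998931979161662, cn v = 0.04620498899648019, dn v = 0.6106879302648069
m = k² = 0.628401827524
D = 1 − m·sn²u·sn²v = 0.3748877465491341
sn(u+v) = (sn u·cn v·dn v + sn v·cn u·dn u)/D = 0.005856108504699296/0.3748877465491341 = 0.0156209653652464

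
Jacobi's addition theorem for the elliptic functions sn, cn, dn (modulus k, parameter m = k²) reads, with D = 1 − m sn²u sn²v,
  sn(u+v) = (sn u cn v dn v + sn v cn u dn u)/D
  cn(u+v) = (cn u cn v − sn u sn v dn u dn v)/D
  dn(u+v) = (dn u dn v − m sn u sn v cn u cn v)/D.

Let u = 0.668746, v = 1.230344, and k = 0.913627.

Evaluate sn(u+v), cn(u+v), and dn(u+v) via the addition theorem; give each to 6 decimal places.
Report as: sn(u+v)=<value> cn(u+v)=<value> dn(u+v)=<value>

sn(u+v)=0.982750 cn(u+v)=0.184938 dn(u+v)=0.440266

sn u = 0.5900878888404928, cn u = 0.8073390139487688, dn u = 0.8422288169930239
sn v = 0.862223530074538, cn v = 0.506527969796143, dn v = 0.6159941876353118
m = k² = 0.834714295129
D = 1 − m·sn²u·sn²v = 0.7839217794963273
sn(u+v) = (sn u·cn v·dn v + sn v·cn u·dn u)/D = 0.770399329105916/0.7839217794963273 = 0.9827502555177131
cn(u+v) = (cn u·cn v − sn u·sn v·dn u·dn v)/D = 0.1449766535751289/0.7839217794963273 = 0.1849376524125621
dn(u+v) = (dn u·dn v − m·sn u·sn v·cn u·cn v)/D = 0.3451344608725196/0.7839217794963273 = 0.4402664524696199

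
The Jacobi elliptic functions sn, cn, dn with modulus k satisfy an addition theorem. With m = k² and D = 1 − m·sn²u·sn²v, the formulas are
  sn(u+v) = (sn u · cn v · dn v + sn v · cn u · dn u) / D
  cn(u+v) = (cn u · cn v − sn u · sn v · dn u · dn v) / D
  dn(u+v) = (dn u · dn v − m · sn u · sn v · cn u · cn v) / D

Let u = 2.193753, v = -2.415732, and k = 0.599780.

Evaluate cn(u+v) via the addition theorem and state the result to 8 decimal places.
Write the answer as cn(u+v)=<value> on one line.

sn u = 0.9363562517710673, cn u = -0.3510512352481296, dn u = 0.8274036089609326
sn v = -0.8547904776688337, cn v = -0.5189732548857283, dn v = 0.8585760460225783
m = k² = 0.3597360484
D = 1 − m·sn²u·sn²v = 0.7695453159408785
cn(u+v) = (cn u·cn v − sn u·sn v·dn u·dn v)/D = 0.7507732579656369/0.7695453159408785 = 0.9756062994779065

cn(u+v)=0.97560630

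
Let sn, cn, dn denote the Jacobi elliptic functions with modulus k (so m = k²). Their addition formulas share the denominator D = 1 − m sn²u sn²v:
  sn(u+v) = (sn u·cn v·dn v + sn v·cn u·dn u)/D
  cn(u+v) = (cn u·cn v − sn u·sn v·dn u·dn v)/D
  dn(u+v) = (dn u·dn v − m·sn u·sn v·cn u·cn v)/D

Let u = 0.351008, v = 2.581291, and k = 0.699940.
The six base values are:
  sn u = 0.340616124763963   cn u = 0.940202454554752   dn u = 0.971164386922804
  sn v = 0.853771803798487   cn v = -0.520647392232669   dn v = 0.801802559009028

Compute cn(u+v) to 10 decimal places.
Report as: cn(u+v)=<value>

cn(u+v)=-0.7469071208

m = k² = 0.4899160036
D = 1 − m·sn²u·sn²v = 0.9585680237138308
cn(u+v) = (cn u·cn v − sn u·sn v·dn u·dn v)/D = -0.7159612826984015/0.9585680237138308 = -0.7469071208160219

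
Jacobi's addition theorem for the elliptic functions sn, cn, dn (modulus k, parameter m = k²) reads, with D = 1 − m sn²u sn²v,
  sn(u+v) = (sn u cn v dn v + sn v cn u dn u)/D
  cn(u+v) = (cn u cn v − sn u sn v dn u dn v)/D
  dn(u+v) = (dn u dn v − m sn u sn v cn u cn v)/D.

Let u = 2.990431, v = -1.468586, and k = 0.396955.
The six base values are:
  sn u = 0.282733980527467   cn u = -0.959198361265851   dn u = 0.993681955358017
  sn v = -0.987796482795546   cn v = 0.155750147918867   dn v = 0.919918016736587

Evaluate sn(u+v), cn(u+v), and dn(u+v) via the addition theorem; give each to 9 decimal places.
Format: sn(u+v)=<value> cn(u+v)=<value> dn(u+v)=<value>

sn(u+v)=0.994235611 cn(u+v)=0.107217304 dn(u+v)=0.918824314

m = k² = 0.157573272025
D = 1 − m·sn²u·sn²v = 0.9877093877023564
sn(u+v) = (sn u·cn v·dn v + sn v·cn u·dn u)/D = 0.9820158463005324/0.9877093877023564 = 0.9942356107244576
cn(u+v) = (cn u·cn v − sn u·sn v·dn u·dn v)/D = 0.1058995381010364/0.9877093877023564 = 0.1072173044212767
dn(u+v) = (dn u·dn v − m·sn u·sn v·cn u·cn v)/D = 0.9075314002981025/0.9877093877023564 = 0.9188243137075302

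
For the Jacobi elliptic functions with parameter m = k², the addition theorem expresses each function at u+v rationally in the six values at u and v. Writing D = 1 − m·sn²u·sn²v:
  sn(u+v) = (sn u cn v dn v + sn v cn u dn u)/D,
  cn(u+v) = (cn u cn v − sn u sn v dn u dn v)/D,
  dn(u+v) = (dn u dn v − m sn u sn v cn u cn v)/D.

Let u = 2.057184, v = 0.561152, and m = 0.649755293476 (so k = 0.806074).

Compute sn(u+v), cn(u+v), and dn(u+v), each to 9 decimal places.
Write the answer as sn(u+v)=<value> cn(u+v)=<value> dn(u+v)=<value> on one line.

sn(u+v)=0.930132583 cn(u+v)=-0.367223881 dn(u+v)=0.661714745

sn u = 0.999563897707644, cn u = -0.02952988993380564, dn u = 0.5922932571759231
sn v = 0.5169835253765261, cn v = 0.8559953472357539, dn v = 0.9090316967035094
m = k² = 0.649755293476
D = 1 − m·sn²u·sn²v = 0.8264900608307651
sn(u+v) = (sn u·cn v·dn v + sn v·cn u·dn u)/D = 0.7687453347127002/0.8264900608307651 = 0.9301325825261329
cn(u+v) = (cn u·cn v − sn u·sn v·dn u·dn v)/D = -0.3035068879111317/0.8264900608307651 = -0.3672238811995572
dn(u+v) = (dn u·dn v − m·sn u·sn v·cn u·cn v)/D = 0.5469006595804394/0.8264900608307651 = 0.6617147446766751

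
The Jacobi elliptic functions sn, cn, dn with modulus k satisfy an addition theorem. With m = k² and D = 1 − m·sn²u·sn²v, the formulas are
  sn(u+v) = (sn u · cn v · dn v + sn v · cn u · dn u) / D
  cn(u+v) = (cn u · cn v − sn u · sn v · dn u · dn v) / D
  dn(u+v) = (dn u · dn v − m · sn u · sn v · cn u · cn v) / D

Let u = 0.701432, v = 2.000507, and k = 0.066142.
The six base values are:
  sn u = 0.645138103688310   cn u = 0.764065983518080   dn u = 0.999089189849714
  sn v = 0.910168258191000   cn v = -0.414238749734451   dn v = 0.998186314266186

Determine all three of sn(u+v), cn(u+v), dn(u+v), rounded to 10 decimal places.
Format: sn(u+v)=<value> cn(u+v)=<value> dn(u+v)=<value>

m = k² = 0.004374764164
D = 1 − m·sn²u·sn²v = 0.9984916455681376
sn(u+v) = (sn u·cn v·dn v + sn v·cn u·dn u)/D = 0.4280386920057898/0.9984916455681376 = 0.4286853013800006
cn(u+v) = (cn u·cn v − sn u·sn v·dn u·dn v)/D = -0.9020911508352911/0.9984916455681376 = -0.9034538794984158
dn(u+v) = (dn u·dn v − m·sn u·sn v·cn u·cn v)/D = 0.9980901936049913/0.9984916455681376 = 0.9995979415902696

sn(u+v)=0.4286853014 cn(u+v)=-0.9034538795 dn(u+v)=0.9995979416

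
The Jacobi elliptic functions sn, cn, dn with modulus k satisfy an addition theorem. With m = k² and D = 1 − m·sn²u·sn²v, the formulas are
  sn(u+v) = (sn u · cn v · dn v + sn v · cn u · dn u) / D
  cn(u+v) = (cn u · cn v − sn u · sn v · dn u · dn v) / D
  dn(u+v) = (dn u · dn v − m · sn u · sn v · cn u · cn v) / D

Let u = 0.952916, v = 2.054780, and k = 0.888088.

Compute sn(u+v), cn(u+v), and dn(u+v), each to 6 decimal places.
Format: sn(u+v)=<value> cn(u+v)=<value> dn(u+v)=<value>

sn u = 0.7574030105495995, cn u = 0.652947685201811, dn u = 0.739969407713875
sn v = 0.9966458883756554, cn v = 0.08183503640801158, dn v = 0.4653832925522059
m = k² = 0.788700295744
D = 1 − m·sn²u·sn²v = 0.5505847382306173
sn(u+v) = (sn u·cn v·dn v + sn v·cn u·dn u)/D = 0.5103861700616215/0.5505847382306173 = 0.9269893163072778
cn(u+v) = (cn u·cn v − sn u·sn v·dn u·dn v)/D = -0.2065175812910538/0.5505847382306173 = -0.3750877330067802
dn(u+v) = (dn u·dn v − m·sn u·sn v·cn u·cn v)/D = 0.3125569156842636/0.5505847382306173 = 0.5676817644613795

sn(u+v)=0.926989 cn(u+v)=-0.375088 dn(u+v)=0.567682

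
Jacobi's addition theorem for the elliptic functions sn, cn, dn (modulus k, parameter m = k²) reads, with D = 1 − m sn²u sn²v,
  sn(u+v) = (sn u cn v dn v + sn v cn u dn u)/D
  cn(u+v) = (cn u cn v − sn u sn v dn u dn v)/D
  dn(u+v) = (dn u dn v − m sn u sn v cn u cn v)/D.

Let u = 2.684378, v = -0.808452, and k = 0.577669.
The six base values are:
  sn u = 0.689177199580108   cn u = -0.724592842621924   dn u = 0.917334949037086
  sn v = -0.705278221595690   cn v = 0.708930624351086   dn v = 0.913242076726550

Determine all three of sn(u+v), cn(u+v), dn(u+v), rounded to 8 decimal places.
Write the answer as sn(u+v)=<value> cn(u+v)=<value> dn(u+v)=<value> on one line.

m = k² = 0.333701473561
D = 1 − m·sn²u·sn²v = 0.9211610424365977
sn(u+v) = (sn u·cn v·dn v + sn v·cn u·dn u)/D = 0.9149851792639016/0.9211610424365977 = 0.9932955662602056
cn(u+v) = (cn u·cn v − sn u·sn v·dn u·dn v)/D = -0.106488439890371/0.9211610424365977 = -0.1156024136764343
dn(u+v) = (dn u·dn v − m·sn u·sn v·cn u·cn v)/D = 0.7544292547755369/0.9211610424365977 = 0.8189982207453842

sn(u+v)=0.99329557 cn(u+v)=-0.11560241 dn(u+v)=0.81899822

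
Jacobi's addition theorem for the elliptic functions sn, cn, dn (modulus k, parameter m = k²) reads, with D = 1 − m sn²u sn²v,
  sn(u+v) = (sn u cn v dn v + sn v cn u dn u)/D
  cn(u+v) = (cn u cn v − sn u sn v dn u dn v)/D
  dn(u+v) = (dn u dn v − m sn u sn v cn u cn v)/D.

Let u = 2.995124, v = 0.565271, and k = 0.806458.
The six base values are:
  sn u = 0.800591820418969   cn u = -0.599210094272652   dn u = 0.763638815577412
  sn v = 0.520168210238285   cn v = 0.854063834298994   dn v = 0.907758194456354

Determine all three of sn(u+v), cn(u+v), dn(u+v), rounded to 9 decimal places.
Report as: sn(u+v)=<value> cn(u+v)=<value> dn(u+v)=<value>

sn(u+v)=0.431315343 cn(u+v)=-0.902201239 dn(u+v)=0.937554760

m = k² = 0.650374505764
D = 1 − m·sn²u·sn²v = 0.887209266695834
sn(u+v) = (sn u·cn v·dn v + sn v·cn u·dn u)/D = 0.3826669691866716/0.887209266695834 = 0.4313153430101211
cn(u+v) = (cn u·cn v − sn u·sn v·dn u·dn v)/D = -0.800441299287116/0.887209266695834 = -0.9022012385737794
dn(u+v) = (dn u·dn v − m·sn u·sn v·cn u·cn v)/D = 0.8318072712360689/0.887209266695834 = 0.9375547601457156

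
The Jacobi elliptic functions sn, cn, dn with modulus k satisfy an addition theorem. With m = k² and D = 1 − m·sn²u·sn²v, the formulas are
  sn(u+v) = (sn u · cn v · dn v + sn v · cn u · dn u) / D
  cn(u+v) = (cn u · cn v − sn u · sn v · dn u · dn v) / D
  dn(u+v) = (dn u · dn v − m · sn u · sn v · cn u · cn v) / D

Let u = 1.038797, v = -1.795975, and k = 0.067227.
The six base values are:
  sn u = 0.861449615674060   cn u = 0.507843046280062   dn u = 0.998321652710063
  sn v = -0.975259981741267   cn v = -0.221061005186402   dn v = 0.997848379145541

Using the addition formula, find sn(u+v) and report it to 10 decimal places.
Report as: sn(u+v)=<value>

sn(u+v)=-0.6866613648

m = k² = 0.004519469529
D = 1 − m·sn²u·sn²v = 0.9968100194593957
sn(u+v) = (sn u·cn v·dn v + sn v·cn u·dn u)/D = -0.6844709283957322/0.9968100194593957 = -0.6866613647873887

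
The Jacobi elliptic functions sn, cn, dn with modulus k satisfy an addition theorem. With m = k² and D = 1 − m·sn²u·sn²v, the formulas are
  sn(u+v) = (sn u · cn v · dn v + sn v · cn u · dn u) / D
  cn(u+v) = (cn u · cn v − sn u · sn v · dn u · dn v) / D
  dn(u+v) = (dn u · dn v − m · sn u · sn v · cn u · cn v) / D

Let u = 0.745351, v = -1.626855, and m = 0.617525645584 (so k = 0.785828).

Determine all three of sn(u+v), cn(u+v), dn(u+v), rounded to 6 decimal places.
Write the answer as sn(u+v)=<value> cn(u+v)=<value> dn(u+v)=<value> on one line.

sn(u+v)=-0.732374 cn(u+v)=0.680902 dn(u+v)=0.817788

sn u = 0.6500122271971931, cn u = 0.7599237491315458, dn u = 0.8597008775488395
sn v = -0.9771654337763425, cn v = 0.2124799167749566, dn v = 0.6405889682848167
m = k² = 0.617525645584
D = 1 − m·sn²u·sn²v = 0.7508652878889184
sn(u+v) = (sn u·cn v·dn v + sn v·cn u·dn u)/D = -0.5499144762335147/0.7508652878889184 = -0.7323743487724899
cn(u+v) = (cn u·cn v − sn u·sn v·dn u·dn v)/D = 0.5112658304496081/0.7508652878889184 = 0.6809022053570332
dn(u+v) = (dn u·dn v − m·sn u·sn v·cn u·cn v)/D = 0.6140482576162839/0.7508652878889184 = 0.8177875146455366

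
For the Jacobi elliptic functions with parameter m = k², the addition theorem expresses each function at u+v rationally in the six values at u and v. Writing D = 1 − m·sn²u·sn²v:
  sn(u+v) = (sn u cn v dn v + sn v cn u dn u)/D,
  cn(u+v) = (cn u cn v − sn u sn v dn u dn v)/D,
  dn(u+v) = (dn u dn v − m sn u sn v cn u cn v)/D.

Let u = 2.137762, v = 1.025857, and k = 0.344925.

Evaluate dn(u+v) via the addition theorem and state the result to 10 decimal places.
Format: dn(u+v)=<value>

sn u = 0.8834737162804651, cn u = -0.4684807281432016, dn u = 0.9524380838664725
sn v = 0.8460621490616234, cn v = 0.533084270941497, dn v = 0.9564708182378802
m = k² = 0.118973255625
D = 1 − m·sn²u·sn²v = 0.933527632755895
dn(u+v) = (dn u·dn v − m·sn u·sn v·cn u·cn v)/D = 0.9331884297735239/0.933527632755895 = 0.9996366438759079

dn(u+v)=0.9996366439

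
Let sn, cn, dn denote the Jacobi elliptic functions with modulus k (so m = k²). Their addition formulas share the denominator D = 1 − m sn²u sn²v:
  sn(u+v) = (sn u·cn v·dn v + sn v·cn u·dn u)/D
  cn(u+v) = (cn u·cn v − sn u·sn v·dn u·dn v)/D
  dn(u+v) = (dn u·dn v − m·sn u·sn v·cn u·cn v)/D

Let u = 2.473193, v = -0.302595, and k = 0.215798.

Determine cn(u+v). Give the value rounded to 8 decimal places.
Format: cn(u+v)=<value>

cn(u+v)=-0.53855699

sn u = 0.6468872112825793, cn u = -0.7625856908433619, dn u = 0.9902084058248715
sn v = -0.2977967921259287, cn v = 0.9546292843819042, dn v = 0.9979329358501119
m = k² = 0.046568776804
D = 1 − m·sn²u·sn²v = 0.9982718079940212
cn(u+v) = (cn u·cn v − sn u·sn v·dn u·dn v)/D = -0.5376262599621761/0.9982718079940212 = -0.5385569898467934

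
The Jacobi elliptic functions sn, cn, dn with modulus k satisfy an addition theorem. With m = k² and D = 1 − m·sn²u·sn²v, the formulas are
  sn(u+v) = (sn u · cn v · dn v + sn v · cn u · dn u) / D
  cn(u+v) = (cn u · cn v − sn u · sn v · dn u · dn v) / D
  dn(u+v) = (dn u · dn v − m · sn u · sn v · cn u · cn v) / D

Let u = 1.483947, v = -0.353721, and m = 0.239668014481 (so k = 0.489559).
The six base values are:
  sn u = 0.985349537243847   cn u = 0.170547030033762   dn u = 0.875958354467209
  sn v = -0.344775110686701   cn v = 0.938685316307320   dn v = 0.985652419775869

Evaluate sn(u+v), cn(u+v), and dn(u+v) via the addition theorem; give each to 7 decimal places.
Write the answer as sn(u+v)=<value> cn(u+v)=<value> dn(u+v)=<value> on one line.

m = k² = 0.239668014481
D = 1 − m·sn²u·sn²v = 0.9723393408510958
sn(u+v) = (sn u·cn v·dn v + sn v·cn u·dn u)/D = 0.8601559132227171/0.9723393408510958 = 0.8846252301895101
cn(u+v) = (cn u·cn v − sn u·sn v·dn u·dn v)/D = 0.4534044537879364/0.9723393408510958 = 0.4663026936574099
dn(u+v) = (dn u·dn v − m·sn u·sn v·cn u·cn v)/D = 0.8764251550936838/0.9723393408510958 = 0.9013572919167731

sn(u+v)=0.8846252 cn(u+v)=0.4663027 dn(u+v)=0.9013573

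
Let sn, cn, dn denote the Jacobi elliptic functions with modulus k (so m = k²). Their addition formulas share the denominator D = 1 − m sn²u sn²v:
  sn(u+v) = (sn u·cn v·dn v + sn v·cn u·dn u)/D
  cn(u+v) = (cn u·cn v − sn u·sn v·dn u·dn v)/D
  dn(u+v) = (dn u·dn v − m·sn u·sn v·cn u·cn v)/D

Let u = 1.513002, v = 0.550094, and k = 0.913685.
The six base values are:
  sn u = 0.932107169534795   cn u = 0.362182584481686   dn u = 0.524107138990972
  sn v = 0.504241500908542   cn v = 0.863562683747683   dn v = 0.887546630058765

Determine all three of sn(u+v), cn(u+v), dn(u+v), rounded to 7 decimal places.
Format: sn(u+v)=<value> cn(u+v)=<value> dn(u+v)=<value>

sn(u+v)=0.9933168 cn(u+v)=0.1154198 dn(u+v)=0.4198821

m = k² = 0.834820279225
D = 1 − m·sn²u·sn²v = 0.8155826144247798
sn(u+v) = (sn u·cn v·dn v + sn v·cn u·dn u)/D = 0.8101319152244122/0.8155826144247798 = 0.9933168031000612
cn(u+v) = (cn u·cn v − sn u·sn v·dn u·dn v)/D = 0.09413437675357982/0.8155826144247798 = 0.1154197932725327
dn(u+v) = (dn u·dn v − m·sn u·sn v·cn u·cn v)/D = 0.342448533224997/0.8155826144247798 = 0.4198820906285768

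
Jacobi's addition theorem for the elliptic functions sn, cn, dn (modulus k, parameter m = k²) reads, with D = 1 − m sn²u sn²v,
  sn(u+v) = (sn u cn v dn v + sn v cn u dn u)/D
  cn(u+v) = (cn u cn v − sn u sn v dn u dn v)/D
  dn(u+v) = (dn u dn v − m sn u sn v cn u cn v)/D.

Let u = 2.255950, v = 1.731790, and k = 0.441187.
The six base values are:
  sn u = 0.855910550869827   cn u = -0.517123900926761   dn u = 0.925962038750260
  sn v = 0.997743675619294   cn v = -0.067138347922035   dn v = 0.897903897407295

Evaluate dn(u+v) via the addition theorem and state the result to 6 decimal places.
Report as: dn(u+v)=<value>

m = k² = 0.194645968969
D = 1 − m·sn²u·sn²v = 0.8580484492628694
dn(u+v) = (dn u·dn v − m·sn u·sn v·cn u·cn v)/D = 0.8256538308972606/0.8580484492628694 = 0.9622461664100223

dn(u+v)=0.962246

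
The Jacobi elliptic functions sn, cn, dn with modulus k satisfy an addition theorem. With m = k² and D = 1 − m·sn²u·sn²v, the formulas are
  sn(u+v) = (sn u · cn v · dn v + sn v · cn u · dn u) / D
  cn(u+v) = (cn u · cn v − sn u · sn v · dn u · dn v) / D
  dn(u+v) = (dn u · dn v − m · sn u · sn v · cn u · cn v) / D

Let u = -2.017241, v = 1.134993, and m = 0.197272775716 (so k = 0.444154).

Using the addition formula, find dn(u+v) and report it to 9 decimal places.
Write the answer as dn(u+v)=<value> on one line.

dn(u+v)=0.941337890

sn u = -0.9482958450828562, cn u = -0.3173877600012194, dn u = 0.9069727092984663
sn v = 0.8902689202140397, cn v = 0.4554352310712554, dn v = 0.9185019270284541
m = k² = 0.197272775716
D = 1 − m·sn²u·sn²v = 0.8593961297713768
dn(u+v) = (dn u·dn v − m·sn u·sn v·cn u·cn v)/D = 0.8089821393143603/0.8593961297713768 = 0.9413378898152263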